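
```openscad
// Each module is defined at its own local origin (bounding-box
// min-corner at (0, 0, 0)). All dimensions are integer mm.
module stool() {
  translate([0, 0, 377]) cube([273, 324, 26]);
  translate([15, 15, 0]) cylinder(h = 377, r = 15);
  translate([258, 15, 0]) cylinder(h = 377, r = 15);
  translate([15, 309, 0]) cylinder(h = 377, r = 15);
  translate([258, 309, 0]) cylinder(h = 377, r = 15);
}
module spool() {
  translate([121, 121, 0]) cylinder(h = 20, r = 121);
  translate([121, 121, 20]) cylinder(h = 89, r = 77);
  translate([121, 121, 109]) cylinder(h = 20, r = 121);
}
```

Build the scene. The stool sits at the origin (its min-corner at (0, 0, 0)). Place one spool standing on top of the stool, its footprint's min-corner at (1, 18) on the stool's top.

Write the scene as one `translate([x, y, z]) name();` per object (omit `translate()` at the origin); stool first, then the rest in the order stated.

stool();
translate([1, 18, 403]) spool();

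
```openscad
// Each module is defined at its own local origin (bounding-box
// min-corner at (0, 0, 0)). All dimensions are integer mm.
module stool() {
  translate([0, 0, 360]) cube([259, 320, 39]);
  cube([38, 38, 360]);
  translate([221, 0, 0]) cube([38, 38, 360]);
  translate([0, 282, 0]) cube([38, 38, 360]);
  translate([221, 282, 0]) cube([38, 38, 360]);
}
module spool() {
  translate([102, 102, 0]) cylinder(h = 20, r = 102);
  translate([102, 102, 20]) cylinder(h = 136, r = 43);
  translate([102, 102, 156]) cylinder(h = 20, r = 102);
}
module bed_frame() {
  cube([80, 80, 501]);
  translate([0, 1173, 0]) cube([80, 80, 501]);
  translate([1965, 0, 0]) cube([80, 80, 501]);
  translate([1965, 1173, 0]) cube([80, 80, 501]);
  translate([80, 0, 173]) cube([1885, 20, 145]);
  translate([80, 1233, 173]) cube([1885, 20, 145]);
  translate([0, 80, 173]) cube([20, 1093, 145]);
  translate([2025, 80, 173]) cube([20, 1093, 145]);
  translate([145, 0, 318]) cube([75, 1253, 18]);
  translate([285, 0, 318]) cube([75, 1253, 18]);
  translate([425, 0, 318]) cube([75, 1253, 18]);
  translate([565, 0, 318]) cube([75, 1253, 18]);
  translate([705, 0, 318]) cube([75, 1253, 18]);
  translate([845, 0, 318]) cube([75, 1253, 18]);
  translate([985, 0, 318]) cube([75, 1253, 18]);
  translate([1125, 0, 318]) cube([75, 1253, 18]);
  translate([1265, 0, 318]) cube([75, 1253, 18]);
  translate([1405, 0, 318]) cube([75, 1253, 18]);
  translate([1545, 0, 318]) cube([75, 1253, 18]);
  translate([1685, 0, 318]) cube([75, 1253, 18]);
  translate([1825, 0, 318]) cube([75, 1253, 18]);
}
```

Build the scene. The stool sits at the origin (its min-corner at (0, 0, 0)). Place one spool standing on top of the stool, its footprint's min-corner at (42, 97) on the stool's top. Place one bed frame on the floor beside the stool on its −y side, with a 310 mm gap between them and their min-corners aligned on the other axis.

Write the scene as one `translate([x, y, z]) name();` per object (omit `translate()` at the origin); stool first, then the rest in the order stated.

stool();
translate([42, 97, 399]) spool();
translate([0, -1563, 0]) bed_frame();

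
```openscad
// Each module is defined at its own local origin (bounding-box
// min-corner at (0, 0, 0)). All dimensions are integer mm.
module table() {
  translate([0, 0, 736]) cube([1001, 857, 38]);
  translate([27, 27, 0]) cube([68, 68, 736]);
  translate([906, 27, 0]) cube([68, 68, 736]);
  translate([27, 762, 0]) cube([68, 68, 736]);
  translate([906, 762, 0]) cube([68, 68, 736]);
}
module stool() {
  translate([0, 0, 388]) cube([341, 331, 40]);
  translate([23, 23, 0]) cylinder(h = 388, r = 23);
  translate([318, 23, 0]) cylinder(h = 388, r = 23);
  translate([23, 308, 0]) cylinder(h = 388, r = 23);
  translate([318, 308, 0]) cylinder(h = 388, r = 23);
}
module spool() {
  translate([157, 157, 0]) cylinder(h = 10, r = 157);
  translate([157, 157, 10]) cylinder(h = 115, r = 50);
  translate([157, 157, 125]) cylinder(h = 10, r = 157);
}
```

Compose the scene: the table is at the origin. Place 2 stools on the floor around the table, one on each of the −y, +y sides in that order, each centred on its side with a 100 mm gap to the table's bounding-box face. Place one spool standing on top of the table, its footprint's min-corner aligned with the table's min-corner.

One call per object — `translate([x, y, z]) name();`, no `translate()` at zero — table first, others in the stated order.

table();
translate([330, -431, 0]) stool();
translate([330, 957, 0]) stool();
translate([0, 0, 774]) spool();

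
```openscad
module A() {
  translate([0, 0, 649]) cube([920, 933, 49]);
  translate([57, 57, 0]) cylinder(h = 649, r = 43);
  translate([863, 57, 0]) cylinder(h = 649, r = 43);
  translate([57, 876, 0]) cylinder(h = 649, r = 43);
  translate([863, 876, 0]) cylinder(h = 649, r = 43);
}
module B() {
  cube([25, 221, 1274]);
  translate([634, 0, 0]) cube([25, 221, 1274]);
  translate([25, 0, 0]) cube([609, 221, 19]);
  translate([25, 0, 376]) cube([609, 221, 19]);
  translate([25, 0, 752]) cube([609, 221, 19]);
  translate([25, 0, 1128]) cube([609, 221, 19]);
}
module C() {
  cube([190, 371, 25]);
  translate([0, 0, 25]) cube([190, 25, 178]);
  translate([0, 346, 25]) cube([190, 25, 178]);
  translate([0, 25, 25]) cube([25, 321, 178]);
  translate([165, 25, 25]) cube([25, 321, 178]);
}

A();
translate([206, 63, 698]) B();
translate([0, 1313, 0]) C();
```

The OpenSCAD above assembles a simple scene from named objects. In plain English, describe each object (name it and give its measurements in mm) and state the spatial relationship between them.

A is a table with a 920×933 mm rectangular top, 49 mm thick, top surface at z = 698 mm, supported by four round legs of 86 mm diameter, each leg's bounding box inset 14 mm from the nearest pair of top edges, running from the floor.

B is an open bookshelf. Two side panels, each 25 mm thick, 221 mm deep and 1274 mm tall, stand 659 mm apart (outside-to-outside). Between them sit 4 shelves, each 19 mm thick and 221 mm deep, spanning the full gap between the sides. The bottom shelf rests on the floor (its underside at z = 0) and the clear gap between one shelf's top and the next shelf's underside is 357 mm.

C is an open-topped rectangular box: outside dimensions 190×371×203 mm, with a uniform wall and base thickness of 25 mm. The base is a full 190×371 slab on the floor; four walls sit on top of the base. The front and back walls (the −y and +y sides) span the full width; the two side walls fit between them.

The bookshelf is on top of the table. The open box is on the floor beside the table on its +y side.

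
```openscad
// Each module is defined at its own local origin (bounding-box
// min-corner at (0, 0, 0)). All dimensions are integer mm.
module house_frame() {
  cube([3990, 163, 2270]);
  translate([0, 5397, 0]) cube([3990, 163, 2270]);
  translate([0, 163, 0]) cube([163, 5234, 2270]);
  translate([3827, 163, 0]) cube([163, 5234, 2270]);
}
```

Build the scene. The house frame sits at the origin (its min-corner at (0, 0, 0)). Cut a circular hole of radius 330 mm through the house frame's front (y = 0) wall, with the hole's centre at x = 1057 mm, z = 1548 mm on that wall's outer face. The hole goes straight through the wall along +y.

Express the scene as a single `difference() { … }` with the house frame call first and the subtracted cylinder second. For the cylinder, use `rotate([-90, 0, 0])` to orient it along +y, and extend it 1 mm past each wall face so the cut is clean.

difference() {
  house_frame();
  translate([1057, -1, 1548]) rotate([-90, 0, 0]) cylinder(h = 165, r = 330);
}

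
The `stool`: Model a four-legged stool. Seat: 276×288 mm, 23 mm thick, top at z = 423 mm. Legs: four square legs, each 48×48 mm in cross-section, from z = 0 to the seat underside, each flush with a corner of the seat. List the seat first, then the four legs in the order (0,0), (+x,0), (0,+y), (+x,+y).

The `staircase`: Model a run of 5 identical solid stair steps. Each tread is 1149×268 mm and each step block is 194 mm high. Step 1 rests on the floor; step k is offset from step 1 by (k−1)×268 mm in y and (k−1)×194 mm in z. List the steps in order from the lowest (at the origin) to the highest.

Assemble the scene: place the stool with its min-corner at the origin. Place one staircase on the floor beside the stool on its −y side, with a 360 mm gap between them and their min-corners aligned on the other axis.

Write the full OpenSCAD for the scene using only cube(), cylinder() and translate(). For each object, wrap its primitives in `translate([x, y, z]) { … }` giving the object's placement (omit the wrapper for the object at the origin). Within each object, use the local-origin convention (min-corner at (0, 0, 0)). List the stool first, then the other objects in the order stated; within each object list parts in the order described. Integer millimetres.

translate([0, 0, 400]) cube([276, 288, 23]);
cube([48, 48, 400]);
translate([228, 0, 0]) cube([48, 48, 400]);
translate([0, 240, 0]) cube([48, 48, 400]);
translate([228, 240, 0]) cube([48, 48, 400]);
translate([0, -1700, 0]) {
  cube([1149, 268, 194]);
  translate([0, 268, 194]) cube([1149, 268, 194]);
  translate([0, 536, 388]) cube([1149, 268, 194]);
  translate([0, 804, 582]) cube([1149, 268, 194]);
  translate([0, 1072, 776]) cube([1149, 268, 194]);
}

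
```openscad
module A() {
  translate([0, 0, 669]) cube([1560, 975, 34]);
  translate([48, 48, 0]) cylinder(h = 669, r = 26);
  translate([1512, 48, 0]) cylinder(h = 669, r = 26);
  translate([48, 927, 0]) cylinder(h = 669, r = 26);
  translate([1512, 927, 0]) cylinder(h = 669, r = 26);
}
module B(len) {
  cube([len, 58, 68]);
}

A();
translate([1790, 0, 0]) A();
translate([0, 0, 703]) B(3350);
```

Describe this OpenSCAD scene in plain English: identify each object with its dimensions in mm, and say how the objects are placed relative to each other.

A is a table: top 1560 mm (x) × 975 mm (y), 34 mm thick, upper face at z = 703 mm, on four round legs of 52 mm diameter, each leg's bounding box inset 22 mm from the nearest pair of top edges, running from z = 0 to the bottom of the top.

B is a rectangular beam 3350 mm long (x), 58 mm deep (y), 68 mm thick (z).

The beam spans the tops of two tables placed 230 mm apart, resting at z = 703 mm.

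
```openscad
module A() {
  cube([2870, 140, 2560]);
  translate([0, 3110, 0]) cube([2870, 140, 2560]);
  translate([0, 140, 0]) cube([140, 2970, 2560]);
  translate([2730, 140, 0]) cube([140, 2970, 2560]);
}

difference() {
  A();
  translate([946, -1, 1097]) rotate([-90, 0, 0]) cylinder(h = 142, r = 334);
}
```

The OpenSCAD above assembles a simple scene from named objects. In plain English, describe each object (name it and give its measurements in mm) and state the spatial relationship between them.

A is a box-shaped house frame (walls only): outside footprint 2870×3250 mm, wall height 2560 mm, wall thickness 140 mm. The two y-facing walls run the full x-width; the two x-facing walls fit between the inner faces of the y-facing walls.

The house frame has a circular hole of radius 334 mm through its front wall, centred at (x = 946, z = 1097).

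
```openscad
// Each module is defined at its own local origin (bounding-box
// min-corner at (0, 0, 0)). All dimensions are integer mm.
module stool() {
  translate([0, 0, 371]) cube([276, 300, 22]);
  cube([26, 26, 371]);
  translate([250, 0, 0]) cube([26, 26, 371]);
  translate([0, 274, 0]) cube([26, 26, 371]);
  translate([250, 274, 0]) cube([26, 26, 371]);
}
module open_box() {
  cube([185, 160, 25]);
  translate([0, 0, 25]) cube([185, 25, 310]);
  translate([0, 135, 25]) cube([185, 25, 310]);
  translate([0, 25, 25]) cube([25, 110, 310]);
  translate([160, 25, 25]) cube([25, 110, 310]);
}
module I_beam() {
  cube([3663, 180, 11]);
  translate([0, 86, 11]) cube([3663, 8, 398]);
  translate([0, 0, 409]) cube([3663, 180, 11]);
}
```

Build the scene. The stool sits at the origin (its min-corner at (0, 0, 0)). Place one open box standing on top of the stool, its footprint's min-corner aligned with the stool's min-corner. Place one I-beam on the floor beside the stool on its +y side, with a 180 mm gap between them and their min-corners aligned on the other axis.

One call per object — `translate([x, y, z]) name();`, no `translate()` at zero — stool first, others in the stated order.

stool();
translate([0, 0, 393]) open_box();
translate([0, 480, 0]) I_beam();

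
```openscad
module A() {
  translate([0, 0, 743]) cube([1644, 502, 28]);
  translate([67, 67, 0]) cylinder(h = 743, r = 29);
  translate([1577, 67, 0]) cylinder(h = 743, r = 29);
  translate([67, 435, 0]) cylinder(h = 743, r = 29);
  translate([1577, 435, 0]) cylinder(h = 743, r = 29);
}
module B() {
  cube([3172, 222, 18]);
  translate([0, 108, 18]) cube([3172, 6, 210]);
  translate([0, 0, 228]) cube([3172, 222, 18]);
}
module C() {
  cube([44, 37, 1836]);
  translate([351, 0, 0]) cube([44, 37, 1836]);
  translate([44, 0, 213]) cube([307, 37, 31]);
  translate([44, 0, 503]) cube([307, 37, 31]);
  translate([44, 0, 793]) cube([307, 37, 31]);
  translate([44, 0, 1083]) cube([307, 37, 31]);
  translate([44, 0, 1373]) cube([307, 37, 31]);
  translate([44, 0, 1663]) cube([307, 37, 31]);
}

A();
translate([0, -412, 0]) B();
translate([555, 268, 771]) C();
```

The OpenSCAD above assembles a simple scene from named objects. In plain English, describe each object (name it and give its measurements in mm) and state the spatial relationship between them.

A is a table with a 1644×502 mm rectangular top, 28 mm thick, top surface at z = 771 mm, supported by four round legs of 58 mm diameter, each leg's bounding box inset 38 mm from the nearest pair of top edges, running from the floor.

B is an I-beam lying along x, 3172 mm long. Overall section height 246 mm. Two flanges 222 mm wide (y) and 18 mm thick, one on the floor and one at the top; a web 6 mm thick runs between them, centred on the flange width.

C is a straight ladder. Two 44×37 mm vertical rails, 1836 mm tall, stand 395 mm apart (outside-to-outside) with their front faces coplanar on the −y side. 6 rungs, each 37 mm deep and 31 mm tall, span between the inner faces of the rails, front faces flush with the rails. The lowest rung's underside is at z = 213 mm and rungs are spaced 290 mm apart (underside to underside).

The I-beam is on the floor beside the table on its −y side. The ladder is on top of the table.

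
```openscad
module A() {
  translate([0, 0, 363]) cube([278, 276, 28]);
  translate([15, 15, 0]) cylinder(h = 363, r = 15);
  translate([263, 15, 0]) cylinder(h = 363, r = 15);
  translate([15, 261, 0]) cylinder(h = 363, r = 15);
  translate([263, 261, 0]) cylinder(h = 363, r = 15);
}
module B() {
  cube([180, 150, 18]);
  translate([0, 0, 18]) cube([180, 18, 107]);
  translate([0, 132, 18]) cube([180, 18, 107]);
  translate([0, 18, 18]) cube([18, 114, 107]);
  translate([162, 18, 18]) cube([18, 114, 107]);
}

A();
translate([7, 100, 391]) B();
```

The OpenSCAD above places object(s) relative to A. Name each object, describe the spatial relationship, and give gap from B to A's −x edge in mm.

The open box's min-x is at 7; the stool's min-x is 0; gap = 7 mm.

A is a stool. B is an open box. The open box is on top of the stool. The gap from the open box to the stool's −x edge is 7 mm.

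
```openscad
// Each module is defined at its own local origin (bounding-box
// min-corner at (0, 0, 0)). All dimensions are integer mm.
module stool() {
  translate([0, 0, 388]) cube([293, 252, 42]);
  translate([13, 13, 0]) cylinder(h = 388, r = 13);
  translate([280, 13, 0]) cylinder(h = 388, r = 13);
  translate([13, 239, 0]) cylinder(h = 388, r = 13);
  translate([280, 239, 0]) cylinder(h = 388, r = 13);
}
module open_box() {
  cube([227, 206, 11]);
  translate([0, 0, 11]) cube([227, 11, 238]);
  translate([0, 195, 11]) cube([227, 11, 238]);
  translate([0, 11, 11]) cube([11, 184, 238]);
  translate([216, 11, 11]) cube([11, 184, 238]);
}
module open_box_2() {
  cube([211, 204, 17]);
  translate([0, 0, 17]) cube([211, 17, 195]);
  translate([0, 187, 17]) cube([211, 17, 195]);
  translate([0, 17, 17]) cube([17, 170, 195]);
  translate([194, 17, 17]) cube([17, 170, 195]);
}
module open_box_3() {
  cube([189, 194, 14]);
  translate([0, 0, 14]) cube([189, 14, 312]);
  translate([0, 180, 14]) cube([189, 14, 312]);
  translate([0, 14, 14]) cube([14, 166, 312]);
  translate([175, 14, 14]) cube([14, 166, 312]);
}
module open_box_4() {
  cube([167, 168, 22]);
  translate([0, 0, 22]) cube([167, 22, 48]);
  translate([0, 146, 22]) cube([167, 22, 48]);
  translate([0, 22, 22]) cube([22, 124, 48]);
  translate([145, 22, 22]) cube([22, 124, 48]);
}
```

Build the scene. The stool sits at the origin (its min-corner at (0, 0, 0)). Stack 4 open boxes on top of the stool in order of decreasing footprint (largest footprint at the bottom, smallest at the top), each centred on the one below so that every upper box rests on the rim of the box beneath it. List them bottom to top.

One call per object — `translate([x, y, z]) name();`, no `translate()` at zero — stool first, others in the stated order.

stool();
translate([33, 23, 430]) open_box();
translate([41, 24, 679]) open_box_2();
translate([52, 29, 891]) open_box_3();
translate([63, 42, 1217]) open_box_4();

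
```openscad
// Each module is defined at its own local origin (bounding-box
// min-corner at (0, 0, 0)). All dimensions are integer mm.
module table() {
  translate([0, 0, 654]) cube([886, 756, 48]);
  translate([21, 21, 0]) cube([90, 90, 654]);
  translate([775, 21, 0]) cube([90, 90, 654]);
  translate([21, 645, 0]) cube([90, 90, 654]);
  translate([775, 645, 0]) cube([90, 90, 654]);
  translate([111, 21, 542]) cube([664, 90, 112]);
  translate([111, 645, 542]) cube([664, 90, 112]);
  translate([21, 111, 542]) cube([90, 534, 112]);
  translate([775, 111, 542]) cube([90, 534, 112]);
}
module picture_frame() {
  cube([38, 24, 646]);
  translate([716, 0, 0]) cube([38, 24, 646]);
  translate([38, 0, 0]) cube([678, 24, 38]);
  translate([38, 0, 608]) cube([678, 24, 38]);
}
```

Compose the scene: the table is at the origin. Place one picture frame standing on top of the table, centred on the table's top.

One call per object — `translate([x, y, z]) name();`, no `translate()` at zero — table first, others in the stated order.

table();
translate([66, 366, 702]) picture_frame();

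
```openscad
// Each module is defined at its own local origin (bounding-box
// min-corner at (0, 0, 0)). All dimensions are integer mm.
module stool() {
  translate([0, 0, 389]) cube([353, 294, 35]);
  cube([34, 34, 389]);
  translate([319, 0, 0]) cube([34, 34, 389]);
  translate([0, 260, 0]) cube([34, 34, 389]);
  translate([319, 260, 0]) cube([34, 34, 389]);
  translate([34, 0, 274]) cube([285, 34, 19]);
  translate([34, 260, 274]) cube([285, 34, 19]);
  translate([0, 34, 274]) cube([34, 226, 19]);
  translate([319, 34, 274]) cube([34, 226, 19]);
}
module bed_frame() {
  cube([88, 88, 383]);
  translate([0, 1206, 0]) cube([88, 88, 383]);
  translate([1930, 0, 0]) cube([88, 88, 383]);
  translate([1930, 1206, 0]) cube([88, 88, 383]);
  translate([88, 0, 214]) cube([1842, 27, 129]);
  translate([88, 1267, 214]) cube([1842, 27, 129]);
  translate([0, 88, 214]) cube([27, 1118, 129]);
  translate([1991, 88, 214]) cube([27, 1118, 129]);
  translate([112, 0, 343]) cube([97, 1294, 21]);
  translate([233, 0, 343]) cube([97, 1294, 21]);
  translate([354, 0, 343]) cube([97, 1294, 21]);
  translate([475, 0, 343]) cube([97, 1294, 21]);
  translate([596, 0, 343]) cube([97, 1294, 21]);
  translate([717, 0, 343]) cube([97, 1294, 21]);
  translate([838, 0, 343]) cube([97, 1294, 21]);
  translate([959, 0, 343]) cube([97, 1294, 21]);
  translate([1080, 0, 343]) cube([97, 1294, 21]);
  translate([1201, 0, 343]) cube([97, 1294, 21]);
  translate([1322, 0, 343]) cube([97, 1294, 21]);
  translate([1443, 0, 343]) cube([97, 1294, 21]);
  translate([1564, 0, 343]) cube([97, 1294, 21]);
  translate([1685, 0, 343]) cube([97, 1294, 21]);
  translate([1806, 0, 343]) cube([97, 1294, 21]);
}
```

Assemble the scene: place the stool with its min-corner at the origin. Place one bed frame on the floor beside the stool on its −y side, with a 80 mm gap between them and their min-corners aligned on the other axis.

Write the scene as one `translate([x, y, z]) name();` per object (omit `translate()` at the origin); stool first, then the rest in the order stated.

stool();
translate([0, -1374, 0]) bed_frame();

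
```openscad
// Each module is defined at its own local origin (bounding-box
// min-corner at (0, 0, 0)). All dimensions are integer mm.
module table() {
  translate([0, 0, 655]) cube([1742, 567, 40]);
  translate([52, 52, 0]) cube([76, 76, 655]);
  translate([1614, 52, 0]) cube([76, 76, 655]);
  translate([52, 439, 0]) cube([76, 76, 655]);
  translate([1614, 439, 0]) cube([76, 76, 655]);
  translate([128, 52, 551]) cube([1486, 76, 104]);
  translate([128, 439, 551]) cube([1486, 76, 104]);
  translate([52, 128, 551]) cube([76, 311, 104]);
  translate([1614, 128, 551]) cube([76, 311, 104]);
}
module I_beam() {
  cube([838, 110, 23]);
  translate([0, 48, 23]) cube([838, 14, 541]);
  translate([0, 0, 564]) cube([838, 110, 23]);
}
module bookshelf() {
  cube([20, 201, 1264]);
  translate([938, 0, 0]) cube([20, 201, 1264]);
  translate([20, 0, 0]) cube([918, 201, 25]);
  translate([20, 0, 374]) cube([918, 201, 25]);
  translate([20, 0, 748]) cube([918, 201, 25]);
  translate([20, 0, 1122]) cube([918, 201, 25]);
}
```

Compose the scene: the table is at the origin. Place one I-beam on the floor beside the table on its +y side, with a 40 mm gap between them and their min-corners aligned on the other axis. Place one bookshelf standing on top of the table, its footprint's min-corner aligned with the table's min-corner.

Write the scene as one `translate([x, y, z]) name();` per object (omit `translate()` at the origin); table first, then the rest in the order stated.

table();
translate([0, 607, 0]) I_beam();
translate([0, 0, 695]) bookshelf();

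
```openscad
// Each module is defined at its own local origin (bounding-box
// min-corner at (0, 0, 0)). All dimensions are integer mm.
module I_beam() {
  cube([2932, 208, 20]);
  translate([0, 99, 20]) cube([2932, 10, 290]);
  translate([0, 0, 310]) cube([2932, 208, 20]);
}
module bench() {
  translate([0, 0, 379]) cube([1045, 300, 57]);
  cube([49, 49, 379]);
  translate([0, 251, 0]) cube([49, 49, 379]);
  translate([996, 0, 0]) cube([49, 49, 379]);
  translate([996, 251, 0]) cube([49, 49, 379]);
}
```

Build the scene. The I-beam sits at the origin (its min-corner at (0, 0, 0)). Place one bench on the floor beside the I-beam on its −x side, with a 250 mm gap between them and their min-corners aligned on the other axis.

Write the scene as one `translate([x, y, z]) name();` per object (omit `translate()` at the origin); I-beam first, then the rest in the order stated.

I_beam();
translate([-1295, 0, 0]) bench();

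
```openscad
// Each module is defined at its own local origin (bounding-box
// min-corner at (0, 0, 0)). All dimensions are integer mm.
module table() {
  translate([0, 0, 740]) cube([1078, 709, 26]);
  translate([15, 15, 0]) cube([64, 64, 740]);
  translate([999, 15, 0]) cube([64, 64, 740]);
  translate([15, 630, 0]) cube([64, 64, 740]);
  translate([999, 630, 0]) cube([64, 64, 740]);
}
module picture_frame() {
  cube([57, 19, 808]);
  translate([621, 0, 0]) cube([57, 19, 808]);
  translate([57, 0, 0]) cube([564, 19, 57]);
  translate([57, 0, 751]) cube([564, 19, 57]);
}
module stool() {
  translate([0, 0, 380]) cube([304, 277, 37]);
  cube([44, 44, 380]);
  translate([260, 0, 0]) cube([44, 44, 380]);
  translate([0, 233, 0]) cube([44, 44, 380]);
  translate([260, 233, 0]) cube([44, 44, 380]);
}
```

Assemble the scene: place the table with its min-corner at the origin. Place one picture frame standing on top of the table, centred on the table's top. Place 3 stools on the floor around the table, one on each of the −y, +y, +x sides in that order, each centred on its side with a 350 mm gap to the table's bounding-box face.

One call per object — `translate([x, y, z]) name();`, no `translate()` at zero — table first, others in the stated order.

table();
translate([200, 345, 766]) picture_frame();
translate([387, -627, 0]) stool();
translate([387, 1059, 0]) stool();
translate([1428, 216, 0]) stool();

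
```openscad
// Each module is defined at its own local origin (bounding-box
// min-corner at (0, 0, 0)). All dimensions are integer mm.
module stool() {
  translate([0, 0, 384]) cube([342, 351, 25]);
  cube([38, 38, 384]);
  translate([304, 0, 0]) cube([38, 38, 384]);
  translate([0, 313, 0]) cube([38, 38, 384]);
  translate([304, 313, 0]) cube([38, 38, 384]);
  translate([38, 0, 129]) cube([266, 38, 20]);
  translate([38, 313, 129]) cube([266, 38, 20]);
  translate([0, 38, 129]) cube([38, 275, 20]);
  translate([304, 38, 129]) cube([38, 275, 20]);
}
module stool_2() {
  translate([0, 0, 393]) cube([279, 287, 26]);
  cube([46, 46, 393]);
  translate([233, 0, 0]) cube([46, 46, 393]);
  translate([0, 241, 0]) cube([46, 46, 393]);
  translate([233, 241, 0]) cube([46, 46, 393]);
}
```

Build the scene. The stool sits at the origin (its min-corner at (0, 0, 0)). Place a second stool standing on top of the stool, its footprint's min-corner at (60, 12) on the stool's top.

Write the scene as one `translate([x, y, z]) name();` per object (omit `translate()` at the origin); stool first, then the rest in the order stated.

stool();
translate([60, 12, 409]) stool_2();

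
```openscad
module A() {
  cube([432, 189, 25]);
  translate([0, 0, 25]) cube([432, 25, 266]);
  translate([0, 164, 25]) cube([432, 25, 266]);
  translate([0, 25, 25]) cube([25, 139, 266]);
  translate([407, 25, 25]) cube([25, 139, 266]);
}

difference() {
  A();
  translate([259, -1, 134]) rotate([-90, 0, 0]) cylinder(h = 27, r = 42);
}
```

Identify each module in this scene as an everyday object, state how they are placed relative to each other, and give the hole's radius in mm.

The subtracted cylinder has r = 42 mm.

A is an open box. The open box has a circular hole through its front wall. The hole's radius is 42 mm.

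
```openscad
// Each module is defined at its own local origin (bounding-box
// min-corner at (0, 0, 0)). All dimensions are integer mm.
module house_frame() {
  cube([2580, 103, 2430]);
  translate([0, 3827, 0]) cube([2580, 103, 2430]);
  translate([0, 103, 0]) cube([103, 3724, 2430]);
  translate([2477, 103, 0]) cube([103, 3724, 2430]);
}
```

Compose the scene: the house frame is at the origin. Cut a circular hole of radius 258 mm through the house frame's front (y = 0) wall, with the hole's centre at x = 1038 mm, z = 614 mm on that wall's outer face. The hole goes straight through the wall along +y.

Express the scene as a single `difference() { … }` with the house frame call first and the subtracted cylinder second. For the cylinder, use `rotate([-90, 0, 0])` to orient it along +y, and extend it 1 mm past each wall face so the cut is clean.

difference() {
  house_frame();
  translate([1038, -1, 614]) rotate([-90, 0, 0]) cylinder(h = 105, r = 258);
}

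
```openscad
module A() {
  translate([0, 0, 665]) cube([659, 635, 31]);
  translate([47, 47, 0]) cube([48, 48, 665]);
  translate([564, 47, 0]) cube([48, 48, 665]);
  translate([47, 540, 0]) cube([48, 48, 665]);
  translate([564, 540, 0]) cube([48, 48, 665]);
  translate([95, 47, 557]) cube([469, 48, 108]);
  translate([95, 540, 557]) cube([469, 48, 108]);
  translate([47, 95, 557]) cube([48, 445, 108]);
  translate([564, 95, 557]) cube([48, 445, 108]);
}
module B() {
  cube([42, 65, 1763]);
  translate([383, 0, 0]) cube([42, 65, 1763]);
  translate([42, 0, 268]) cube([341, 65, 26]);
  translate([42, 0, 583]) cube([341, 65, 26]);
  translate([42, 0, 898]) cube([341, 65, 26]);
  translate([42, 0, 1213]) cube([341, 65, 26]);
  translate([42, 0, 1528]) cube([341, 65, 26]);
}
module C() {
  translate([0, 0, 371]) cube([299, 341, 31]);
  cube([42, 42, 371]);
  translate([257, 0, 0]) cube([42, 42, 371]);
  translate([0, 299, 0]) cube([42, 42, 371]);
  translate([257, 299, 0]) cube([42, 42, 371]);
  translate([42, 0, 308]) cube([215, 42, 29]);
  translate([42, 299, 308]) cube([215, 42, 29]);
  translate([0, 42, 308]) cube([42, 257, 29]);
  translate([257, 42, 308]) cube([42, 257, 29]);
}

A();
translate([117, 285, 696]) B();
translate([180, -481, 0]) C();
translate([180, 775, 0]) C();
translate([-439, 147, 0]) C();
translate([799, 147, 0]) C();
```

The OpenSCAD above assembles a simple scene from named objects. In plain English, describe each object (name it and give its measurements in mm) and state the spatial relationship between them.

A is a table: top 659 mm (x) × 635 mm (y), 31 mm thick, upper face at z = 696 mm, on four 48×48 mm square legs, each inset 47 mm from the nearest pair of top edges, running from z = 0 to the bottom of the top. Four apron rails, 48 mm thick and 108 mm tall, run between adjacent legs with their top edges flush with the underside of the top and their outer faces flush with the legs' outer faces.

B is a straight ladder. Two 42×65 mm vertical rails, 1763 mm tall, stand 425 mm apart (outside-to-outside) with their front faces coplanar on the −y side. 5 rungs, each 65 mm deep and 26 mm tall, span between the inner faces of the rails, front faces flush with the rails. The lowest rung's underside is at z = 268 mm and rungs are spaced 315 mm apart (underside to underside).

C is a four-legged stool. The seat is a 299×341×31 mm slab whose top surface is at z = 402 mm; four square legs, each 42×42 mm in cross-section, run from the floor (z = 0) to the underside of the seat, each flush with a corner of the seat. Four stretchers, 42 mm wide and 29 mm tall, connect adjacent legs with their undersides at z = 308 mm, each running between the inner faces of the legs it joins and aligned with the legs' outer faces on the other axis.

The ladder is on top of the table, centred. Four stools sit around the table at the −y, +y, −x, +x sides.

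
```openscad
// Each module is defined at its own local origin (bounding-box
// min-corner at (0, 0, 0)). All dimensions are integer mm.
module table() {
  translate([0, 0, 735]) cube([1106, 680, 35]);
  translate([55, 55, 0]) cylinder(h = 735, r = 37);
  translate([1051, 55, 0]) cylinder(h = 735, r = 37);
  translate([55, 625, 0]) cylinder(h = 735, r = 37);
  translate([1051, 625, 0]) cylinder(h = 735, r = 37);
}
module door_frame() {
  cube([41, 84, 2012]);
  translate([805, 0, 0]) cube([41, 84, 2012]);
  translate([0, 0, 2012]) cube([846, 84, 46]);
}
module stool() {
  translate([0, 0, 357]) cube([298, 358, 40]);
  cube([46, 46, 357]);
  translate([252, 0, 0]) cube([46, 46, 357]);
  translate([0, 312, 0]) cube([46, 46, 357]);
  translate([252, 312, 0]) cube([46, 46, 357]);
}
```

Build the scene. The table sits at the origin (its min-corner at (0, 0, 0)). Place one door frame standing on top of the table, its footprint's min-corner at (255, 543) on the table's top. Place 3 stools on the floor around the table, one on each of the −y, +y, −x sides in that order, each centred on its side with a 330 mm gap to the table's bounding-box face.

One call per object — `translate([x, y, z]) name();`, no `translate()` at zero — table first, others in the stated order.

table();
translate([255, 543, 770]) door_frame();
translate([404, -688, 0]) stool();
translate([404, 1010, 0]) stool();
translate([-628, 161, 0]) stool();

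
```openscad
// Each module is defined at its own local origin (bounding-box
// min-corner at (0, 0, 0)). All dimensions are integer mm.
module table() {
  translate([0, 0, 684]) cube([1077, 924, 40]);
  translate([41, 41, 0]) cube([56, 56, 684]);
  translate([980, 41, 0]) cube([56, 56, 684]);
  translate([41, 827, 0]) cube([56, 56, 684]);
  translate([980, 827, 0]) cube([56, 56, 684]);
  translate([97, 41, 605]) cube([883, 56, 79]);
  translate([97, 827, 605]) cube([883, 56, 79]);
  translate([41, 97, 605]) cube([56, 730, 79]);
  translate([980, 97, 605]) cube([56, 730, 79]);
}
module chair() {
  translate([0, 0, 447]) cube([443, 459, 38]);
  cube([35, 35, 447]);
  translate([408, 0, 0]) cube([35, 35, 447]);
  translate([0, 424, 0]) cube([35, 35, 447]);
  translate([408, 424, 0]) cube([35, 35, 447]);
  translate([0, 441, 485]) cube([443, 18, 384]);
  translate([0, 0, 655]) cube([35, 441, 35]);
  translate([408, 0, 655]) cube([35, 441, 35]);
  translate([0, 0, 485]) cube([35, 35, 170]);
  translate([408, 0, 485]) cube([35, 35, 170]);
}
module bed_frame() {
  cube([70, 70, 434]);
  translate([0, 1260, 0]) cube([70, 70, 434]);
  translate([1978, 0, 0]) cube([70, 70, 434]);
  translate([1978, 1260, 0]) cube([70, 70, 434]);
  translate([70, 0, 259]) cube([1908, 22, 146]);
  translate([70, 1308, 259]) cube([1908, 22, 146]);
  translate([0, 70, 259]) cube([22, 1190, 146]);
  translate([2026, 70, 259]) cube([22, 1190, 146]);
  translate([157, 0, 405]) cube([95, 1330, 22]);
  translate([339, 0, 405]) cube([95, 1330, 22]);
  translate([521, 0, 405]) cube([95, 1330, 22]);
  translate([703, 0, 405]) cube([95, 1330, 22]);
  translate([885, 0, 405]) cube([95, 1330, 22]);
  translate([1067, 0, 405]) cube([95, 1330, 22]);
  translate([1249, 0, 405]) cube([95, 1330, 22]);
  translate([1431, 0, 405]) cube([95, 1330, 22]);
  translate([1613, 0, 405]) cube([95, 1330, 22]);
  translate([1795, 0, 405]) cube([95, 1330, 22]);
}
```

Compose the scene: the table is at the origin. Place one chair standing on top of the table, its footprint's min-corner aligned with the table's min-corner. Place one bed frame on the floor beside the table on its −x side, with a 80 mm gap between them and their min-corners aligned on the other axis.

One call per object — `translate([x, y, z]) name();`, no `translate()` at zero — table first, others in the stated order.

table();
translate([0, 0, 724]) chair();
translate([-2128, 0, 0]) bed_frame();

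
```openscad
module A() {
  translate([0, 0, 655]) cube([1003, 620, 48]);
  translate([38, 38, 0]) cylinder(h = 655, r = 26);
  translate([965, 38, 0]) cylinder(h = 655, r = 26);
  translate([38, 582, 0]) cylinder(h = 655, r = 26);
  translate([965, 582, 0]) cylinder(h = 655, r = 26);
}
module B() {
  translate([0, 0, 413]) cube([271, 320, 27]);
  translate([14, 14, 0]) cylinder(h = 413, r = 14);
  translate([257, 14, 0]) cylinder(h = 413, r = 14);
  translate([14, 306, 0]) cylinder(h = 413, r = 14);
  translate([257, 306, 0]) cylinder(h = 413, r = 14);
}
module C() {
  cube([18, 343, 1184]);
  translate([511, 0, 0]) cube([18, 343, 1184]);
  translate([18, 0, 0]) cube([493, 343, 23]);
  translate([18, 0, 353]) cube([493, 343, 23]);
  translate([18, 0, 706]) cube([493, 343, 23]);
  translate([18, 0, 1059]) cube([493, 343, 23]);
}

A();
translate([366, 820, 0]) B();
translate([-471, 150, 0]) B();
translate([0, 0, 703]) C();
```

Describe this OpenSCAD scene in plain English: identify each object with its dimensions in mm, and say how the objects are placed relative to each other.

A is a table: top 1003 mm (x) × 620 mm (y), 48 mm thick, upper face at z = 703 mm, on four round legs of 52 mm diameter, each leg's bounding box inset 12 mm from the nearest pair of top edges, running from z = 0 to the bottom of the top.

B is a four-legged stool. The seat is 271×320 mm, 27 mm thick, top at z = 440 mm. It stands on four round legs, each 28 mm in diameter, from z = 0 to the seat underside, each leg's axis is inset half a diameter from the nearest pair of seat edges (so the leg's bounding box is flush with the corner).

C is a bookshelf 529 mm wide overall, 343 mm deep and 1184 mm tall. The two sides are 18 mm thick vertical panels. 4 horizontal shelves of 23 mm thickness span between the inner faces of the sides; the lowest shelf sits on the floor and shelves are stacked with a clear vertical gap of 330 mm between each pair.

Two stools sit around the table at the +y, −x sides. The bookshelf is on top of the table.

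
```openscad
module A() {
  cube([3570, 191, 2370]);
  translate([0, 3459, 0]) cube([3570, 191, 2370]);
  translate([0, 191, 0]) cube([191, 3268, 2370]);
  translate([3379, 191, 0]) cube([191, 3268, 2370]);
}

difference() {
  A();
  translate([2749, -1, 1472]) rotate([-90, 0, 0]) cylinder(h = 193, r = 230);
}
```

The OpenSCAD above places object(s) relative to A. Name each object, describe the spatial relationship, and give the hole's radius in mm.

The subtracted cylinder has r = 230 mm.

A is a house frame. The house frame has a circular hole through its front wall. The hole's radius is 230 mm.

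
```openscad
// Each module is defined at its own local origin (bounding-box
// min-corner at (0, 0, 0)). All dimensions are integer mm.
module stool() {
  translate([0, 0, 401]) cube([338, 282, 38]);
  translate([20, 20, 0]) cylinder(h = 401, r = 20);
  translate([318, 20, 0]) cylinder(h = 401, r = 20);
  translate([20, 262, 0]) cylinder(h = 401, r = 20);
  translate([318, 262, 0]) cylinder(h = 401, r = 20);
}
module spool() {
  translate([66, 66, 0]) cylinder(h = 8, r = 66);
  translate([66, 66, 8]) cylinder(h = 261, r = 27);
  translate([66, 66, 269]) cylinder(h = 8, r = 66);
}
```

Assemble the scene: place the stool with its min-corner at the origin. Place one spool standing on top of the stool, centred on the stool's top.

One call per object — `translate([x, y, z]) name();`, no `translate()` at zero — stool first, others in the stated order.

stool();
translate([103, 75, 439]) spool();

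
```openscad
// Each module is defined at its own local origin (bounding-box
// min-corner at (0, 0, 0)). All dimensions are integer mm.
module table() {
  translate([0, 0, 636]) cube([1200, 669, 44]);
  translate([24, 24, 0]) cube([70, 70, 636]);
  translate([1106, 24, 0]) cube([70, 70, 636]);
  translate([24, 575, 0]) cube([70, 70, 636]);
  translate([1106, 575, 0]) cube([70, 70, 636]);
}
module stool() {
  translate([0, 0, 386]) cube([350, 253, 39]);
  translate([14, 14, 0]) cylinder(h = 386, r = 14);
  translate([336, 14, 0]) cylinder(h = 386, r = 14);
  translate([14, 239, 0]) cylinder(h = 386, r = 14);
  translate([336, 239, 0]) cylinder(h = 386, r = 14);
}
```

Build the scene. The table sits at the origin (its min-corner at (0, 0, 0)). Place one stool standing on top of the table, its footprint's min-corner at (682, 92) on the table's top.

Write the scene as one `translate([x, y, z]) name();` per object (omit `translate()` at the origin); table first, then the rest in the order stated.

table();
translate([682, 92, 680]) stool();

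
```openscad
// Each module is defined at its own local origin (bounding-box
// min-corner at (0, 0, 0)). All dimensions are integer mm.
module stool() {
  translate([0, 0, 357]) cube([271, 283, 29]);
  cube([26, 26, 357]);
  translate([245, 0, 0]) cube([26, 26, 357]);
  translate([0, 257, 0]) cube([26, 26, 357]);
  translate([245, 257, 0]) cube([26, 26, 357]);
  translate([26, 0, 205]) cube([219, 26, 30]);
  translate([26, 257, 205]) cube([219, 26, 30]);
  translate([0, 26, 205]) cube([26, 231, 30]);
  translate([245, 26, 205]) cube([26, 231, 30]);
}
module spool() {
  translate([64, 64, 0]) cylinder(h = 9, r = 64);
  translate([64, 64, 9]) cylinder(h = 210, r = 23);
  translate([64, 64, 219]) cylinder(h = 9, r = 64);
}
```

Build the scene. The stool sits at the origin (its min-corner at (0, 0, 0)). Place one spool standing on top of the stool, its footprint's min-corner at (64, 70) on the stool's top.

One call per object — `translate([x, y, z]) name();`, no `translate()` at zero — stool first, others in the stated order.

stool();
translate([64, 70, 386]) spool();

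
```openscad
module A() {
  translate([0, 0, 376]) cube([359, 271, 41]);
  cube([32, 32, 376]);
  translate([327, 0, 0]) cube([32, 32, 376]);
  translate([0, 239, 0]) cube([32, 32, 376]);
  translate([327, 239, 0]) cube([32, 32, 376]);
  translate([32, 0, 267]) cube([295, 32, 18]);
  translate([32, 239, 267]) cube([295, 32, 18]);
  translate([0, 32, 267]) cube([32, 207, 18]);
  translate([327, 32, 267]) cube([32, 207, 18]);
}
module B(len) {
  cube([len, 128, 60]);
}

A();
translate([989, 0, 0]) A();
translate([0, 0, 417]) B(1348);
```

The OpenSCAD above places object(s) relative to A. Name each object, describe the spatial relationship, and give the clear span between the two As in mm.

Second stool starts at x = 989; first ends at x = 359; clear span = 989 − 359 = 630 mm.

A is a stool. B is a beam. A beam spans the tops of two stools. The clear span between the two stools is 630 mm.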